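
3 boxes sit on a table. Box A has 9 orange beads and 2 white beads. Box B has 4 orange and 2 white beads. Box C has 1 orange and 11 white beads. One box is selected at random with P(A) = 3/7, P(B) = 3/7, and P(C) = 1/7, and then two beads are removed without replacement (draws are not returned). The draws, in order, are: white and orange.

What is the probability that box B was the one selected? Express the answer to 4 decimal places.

Compute the likelihood of the observed sequence for each case: P(data | box A) = (2/11)(9/10) = 0.16364; P(data | box B) = (2/6)(4/5) = 0.26667; P(data | box C) = (11/12)(1/11) = 0.083333.
The prior-weighted likelihoods are 3/7 · 0.16364 = 0.07013, 3/7 · 0.26667 = 0.11429, 1/7 · 0.083333 = 0.011905; with total 0.19632.
Therefore the posterior P(box B | data) = (0.11429) / (0.19632) = 0.58214.

0.5821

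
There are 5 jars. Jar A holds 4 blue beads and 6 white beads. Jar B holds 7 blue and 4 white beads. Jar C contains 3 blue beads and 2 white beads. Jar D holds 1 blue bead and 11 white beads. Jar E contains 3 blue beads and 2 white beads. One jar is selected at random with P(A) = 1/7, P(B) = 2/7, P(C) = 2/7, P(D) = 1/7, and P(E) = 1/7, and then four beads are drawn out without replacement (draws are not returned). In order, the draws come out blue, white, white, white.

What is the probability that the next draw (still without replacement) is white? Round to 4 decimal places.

0.6200

Under each hypothesis, the probability of the observed sequence is: P(data | jar A) = (4/10)(6/9)(5/8)(4/7) = 0.095238; P(data | jar B) = (7/11)(4/10)(3/9)(2/8) = 0.021212; P(data | jar C) = (3/5)(2/4)(1/3)(0/2) = 0; P(data | jar D) = (1/12)(11/11)(10/10)(9/9) = 0.083333; P(data | jar E) = (3/5)(2/4)(1/3)(0/2) = 0.
Multiplying each by its prior: 1/7 · 0.095238 = 0.013605, 2/7 · 0.021212 = 0.0060606, 2/7 · 0 = 0, 1/7 · 0.083333 = 0.011905, 1/7 · 0 = 0; summing to 0.031571.
The posterior is then P(jar A | data) = 0.43095, P(jar B | data) = 0.19197, P(jar C | data) = 0, P(jar D | data) = 0.37708, P(jar E | data) = 0.
Averaging over the posterior, P(white next | data) = (1/2)(0.43095) + (1/7)(0.19197) + (1)(0.37708) = 0.61998.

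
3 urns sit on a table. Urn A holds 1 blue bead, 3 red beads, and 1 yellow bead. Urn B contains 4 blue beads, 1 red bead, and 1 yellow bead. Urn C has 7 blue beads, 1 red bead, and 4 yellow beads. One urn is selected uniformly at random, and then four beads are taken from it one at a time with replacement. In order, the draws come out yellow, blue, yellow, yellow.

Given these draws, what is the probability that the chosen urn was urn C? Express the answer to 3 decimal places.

The likelihood of the observed sequence under each hypothesis: P(data | urn A) = (1/5)(1/5)(1/5)(1/5) = 0.0016; P(data | urn B) = (1/6)(4/6)(1/6)(1/6) = 0.0030864; P(data | urn C) = (4/12)(7/12)(4/12)(4/12) = 0.021605.
Weighting by the prior gives 1/3 · 0.0016 = 0.00053333, 1/3 · 0.0030864 = 0.0010288, 1/3 · 0.021605 = 0.0072016; with total 0.0087638.
Hence P(urn C | data) = (0.0072016) / (0.0087638) = 0.82175.

0.822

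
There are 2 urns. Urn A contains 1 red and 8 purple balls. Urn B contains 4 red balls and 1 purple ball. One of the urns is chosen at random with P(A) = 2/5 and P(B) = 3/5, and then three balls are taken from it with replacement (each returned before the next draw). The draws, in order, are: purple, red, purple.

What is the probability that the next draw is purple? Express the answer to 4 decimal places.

0.6454

For each hypothesis, P(data | H) works out to: P(data | urn A) = (8/9)(1/9)(8/9) = 0.087791; P(data | urn B) = (1/5)(4/5)(1/5) = 0.032.
The prior-weighted likelihoods are 2/5 · 0.087791 = 0.035117, 3/5 · 0.032 = 0.0192; with total 0.054317.
Normalising, the posterior is P(urn A | data) = 0.64652, P(urn B | data) = 0.35348.
Averaging over the posterior, P(purple next | data) = (8/9)(0.64652) + (1/5)(0.35348) = 0.64538.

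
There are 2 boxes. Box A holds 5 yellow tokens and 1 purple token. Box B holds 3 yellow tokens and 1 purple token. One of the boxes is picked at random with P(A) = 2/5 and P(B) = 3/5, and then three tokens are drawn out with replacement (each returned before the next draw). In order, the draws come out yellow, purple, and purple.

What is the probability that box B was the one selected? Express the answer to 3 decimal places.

Under each hypothesis, the probability of the observed sequence is: P(data | box A) = (5/6)(1/6)(1/6) = 0.023148; P(data | box B) = (3/4)(1/4)(1/4) = 0.046875.
The prior-weighted likelihoods are 2/5 · 0.023148 = 0.0092593, 3/5 · 0.046875 = 0.028125; these sum to 0.037384.
So P(box B | data) = (0.028125) / (0.037384) = 0.75232.

0.752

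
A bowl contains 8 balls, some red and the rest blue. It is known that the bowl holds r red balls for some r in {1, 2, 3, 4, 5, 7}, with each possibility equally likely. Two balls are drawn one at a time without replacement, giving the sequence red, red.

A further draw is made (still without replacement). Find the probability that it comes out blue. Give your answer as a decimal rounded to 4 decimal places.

0.3902

Under each hypothesis, the probability of the observed sequence is: P(data | r = 1) = (1/8)(0/7) = 0; P(data | r = 2) = (2/8)(1/7) = 1/28; P(data | r = 3) = (3/8)(2/7) = 3/28; P(data | r = 4) = (4/8)(3/7) = 3/14; P(data | r = 5) = (5/8)(4/7) = 5/14; P(data | r = 7) = (7/8)(6/7) = 3/4.
Weighting by the prior gives 1/6 · 0 = 0, 1/6 · 1/28 = 1/168, 1/6 · 3/28 = 1/56, 1/6 · 3/14 = 1/28, 1/6 · 5/14 = 5/84, 1/6 · 3/4 = 1/8; with total 41/168.
The posterior is then P(r = 1 | data) = 0, P(r = 2 | data) = 1/41, P(r = 3 | data) = 3/41, P(r = 4 | data) = 6/41, P(r = 5 | data) = 10/41, P(r = 7 | data) = 21/41.
Averaging over the posterior, P(blue next | data) = (1)(1/41) + (5/6)(3/41) + (2/3)(6/41) + (1/2)(10/41) + (1/6)(21/41) = 16/41.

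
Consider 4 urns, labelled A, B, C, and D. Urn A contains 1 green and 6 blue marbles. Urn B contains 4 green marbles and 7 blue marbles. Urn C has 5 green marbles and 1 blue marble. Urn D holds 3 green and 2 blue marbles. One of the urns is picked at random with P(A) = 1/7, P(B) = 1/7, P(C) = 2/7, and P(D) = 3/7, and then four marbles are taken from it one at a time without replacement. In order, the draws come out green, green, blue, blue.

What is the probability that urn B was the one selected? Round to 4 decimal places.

For each hypothesis, P(data | H) works out to: P(data | urn A) = (1/7)(0/6) = 0; P(data | urn B) = (4/11)(3/10)(7/9)(6/8) = 7/110; P(data | urn C) = (5/6)(4/5)(1/4)(0/3) = 0; P(data | urn D) = (3/5)(2/4)(2/3)(1/2) = 1/10.
Weighting by the prior gives 1/7 · 0 = 0, 1/7 · 7/110 = 1/110, 2/7 · 0 = 0, 3/7 · 1/10 = 3/70; with total 4/77.
So P(urn B | data) = (1/110) / (4/77) = 7/40.

0.1750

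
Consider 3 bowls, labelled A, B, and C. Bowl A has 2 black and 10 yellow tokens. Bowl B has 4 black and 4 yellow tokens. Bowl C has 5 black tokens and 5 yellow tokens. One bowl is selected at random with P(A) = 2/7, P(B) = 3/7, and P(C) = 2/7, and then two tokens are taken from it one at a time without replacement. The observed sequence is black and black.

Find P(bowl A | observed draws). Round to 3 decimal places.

For each hypothesis, P(data | H) works out to: P(data | bowl A) = (2/12)(1/11) = 0.015152; P(data | bowl B) = (4/8)(3/7) = 0.21429; P(data | bowl C) = (5/10)(4/9) = 0.22222.
The prior-weighted likelihoods are 2/7 · 0.015152 = 0.004329, 3/7 · 0.21429 = 0.091837, 2/7 · 0.22222 = 0.063492; these sum to 0.15966.
By Bayes' rule, P(bowl A | data) = (0.004329) / (0.15966) = 0.027114.

0.027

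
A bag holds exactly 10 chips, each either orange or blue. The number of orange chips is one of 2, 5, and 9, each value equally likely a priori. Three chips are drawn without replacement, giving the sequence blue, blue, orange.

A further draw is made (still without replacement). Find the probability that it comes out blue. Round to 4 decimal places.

Under each hypothesis, the probability of the observed sequence is: P(data | r = 2) = (8/10)(7/9)(2/8) = 7/45; P(data | r = 5) = (5/10)(4/9)(5/8) = 5/36; P(data | r = 9) = (1/10)(0/9) = 0.
The prior-weighted likelihoods are 1/3 · 7/45 = 7/135, 1/3 · 5/36 = 5/108, 1/3 · 0 = 0; with total 53/540.
Normalising, the posterior is P(r = 2 | data) = 28/53, P(r = 5 | data) = 25/53, P(r = 9 | data) = 0.
The predictive probability is P(blue next | data) = (6/7)(28/53) + (3/7)(25/53) = 243/371.

0.6550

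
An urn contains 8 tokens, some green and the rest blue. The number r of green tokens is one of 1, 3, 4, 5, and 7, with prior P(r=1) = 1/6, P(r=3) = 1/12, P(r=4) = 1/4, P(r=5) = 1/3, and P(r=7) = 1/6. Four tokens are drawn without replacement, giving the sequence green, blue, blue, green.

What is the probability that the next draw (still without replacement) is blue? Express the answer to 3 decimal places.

0.413

Compute the likelihood of the observed sequence for each case: P(data | r = 1) = (1/8)(7/7)(6/6)(0/5) = 0; P(data | r = 3) = (3/8)(5/7)(4/6)(2/5) = 1/14; P(data | r = 4) = (4/8)(4/7)(3/6)(3/5) = 3/35; P(data | r = 5) = (5/8)(3/7)(2/6)(4/5) = 1/14; P(data | r = 7) = (7/8)(1/7)(0/6) = 0.
The prior-weighted likelihoods are 1/6 · 0 = 0, 1/12 · 1/14 = 1/168, 1/4 · 3/35 = 3/140, 1/3 · 1/14 = 1/42, 1/6 · 0 = 0; these sum to 43/840.
Dividing through by the total gives posterior P(r = 1 | data) = 0, P(r = 3 | data) = 5/43, P(r = 4 | data) = 18/43, P(r = 5 | data) = 20/43, P(r = 7 | data) = 0.
Averaging over the posterior, P(blue next | data) = (3/4)(5/43) + (1/2)(18/43) + (1/4)(20/43) = 71/172.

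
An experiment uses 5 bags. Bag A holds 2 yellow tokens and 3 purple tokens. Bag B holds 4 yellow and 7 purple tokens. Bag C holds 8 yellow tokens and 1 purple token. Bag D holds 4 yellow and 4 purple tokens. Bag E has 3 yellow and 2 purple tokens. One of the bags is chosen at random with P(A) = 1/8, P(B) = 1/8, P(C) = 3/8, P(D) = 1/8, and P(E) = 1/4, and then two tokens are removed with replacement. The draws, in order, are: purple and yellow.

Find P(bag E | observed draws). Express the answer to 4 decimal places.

0.3205

Compute the likelihood of the observed sequence for each case: P(data | bag A) = (3/5)(2/5) = 0.24; P(data | bag B) = (7/11)(4/11) = 0.2314; P(data | bag C) = (1/9)(8/9) = 0.098765; P(data | bag D) = (4/8)(4/8) = 0.25; P(data | bag E) = (2/5)(3/5) = 0.24.
Multiplying each by its prior: 1/8 · 0.24 = 0.03, 1/8 · 0.2314 = 0.028926, 3/8 · 0.098765 = 0.037037, 1/8 · 0.25 = 0.03125, 1/4 · 0.24 = 0.06; these sum to 0.18721.
Hence P(bag E | data) = (0.06) / (0.18721) = 0.32049.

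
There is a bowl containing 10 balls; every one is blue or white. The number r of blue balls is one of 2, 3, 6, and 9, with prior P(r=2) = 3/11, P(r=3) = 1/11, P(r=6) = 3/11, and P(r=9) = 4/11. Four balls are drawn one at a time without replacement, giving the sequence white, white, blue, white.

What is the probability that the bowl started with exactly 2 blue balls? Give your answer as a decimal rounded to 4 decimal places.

For each hypothesis, P(data | H) works out to: P(data | r = 2) = (8/10)(7/9)(2/8)(6/7) = 0.13333; P(data | r = 3) = (7/10)(6/9)(3/8)(5/7) = 0.125; P(data | r = 6) = (4/10)(3/9)(6/8)(2/7) = 0.028571; P(data | r = 9) = (1/10)(0/9) = 0.
Weighting by the prior gives 3/11 · 0.13333 = 0.036364, 1/11 · 0.125 = 0.011364, 3/11 · 0.028571 = 0.0077922, 4/11 · 0 = 0; these sum to 0.055519.
Hence P(r = 2 | data) = (0.036364) / (0.055519) = 0.65497.

0.6550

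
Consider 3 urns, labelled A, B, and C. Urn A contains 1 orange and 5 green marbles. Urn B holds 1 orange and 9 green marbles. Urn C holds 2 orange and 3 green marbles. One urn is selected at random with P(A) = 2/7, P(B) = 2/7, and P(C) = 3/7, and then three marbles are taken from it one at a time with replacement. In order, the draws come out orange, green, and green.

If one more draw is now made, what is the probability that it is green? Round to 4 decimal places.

Compute the likelihood of the observed sequence for each case: P(data | urn A) = (1/6)(5/6)(5/6) = 0.11574; P(data | urn B) = (1/10)(9/10)(9/10) = 0.081; P(data | urn C) = (2/5)(3/5)(3/5) = 0.144.
Multiplying each by its prior: 2/7 · 0.11574 = 0.033069, 2/7 · 0.081 = 0.023143, 3/7 · 0.144 = 0.061714; with total 0.11793.
Normalising, the posterior is P(urn A | data) = 0.28042, P(urn B | data) = 0.19625, P(urn C | data) = 0.52333.
Averaging over the posterior, P(green next | data) = (5/6)(0.28042) + (9/10)(0.19625) + (3/5)(0.52333) = 0.72431.

0.7243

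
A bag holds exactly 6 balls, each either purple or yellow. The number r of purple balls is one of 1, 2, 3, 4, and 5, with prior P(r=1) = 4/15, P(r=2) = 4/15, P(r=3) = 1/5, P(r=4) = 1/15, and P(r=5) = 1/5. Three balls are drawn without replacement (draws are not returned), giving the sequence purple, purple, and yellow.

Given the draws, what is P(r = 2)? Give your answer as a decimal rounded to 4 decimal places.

The likelihood of the observed sequence under each hypothesis: P(data | r = 1) = (1/6)(0/5) = 0; P(data | r = 2) = (2/6)(1/5)(4/4) = 1/15; P(data | r = 3) = (3/6)(2/5)(3/4) = 3/20; P(data | r = 4) = (4/6)(3/5)(2/4) = 1/5; P(data | r = 5) = (5/6)(4/5)(1/4) = 1/6.
The prior-weighted likelihoods are 4/15 · 0 = 0, 4/15 · 1/15 = 4/225, 1/5 · 3/20 = 3/100, 1/15 · 1/5 = 1/75, 1/5 · 1/6 = 1/30; with total 17/180.
By Bayes' rule, P(r = 2 | data) = (4/225) / (17/180) = 16/85.

0.1882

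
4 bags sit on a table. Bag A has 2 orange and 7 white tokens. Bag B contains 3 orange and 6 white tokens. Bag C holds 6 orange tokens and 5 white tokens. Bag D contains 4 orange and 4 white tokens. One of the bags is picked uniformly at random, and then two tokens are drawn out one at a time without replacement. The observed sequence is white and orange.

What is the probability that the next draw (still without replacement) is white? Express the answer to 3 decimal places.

0.608

The likelihood of the observed sequence under each hypothesis: P(data | bag A) = (7/9)(2/8) = 0.19444; P(data | bag B) = (6/9)(3/8) = 0.25; P(data | bag C) = (5/11)(6/10) = 0.27273; P(data | bag D) = (4/8)(4/7) = 0.28571.
The prior-weighted likelihoods are 1/4 · 0.19444 = 0.048611, 1/4 · 0.25 = 0.0625, 1/4 · 0.27273 = 0.068182, 1/4 · 0.28571 = 0.071429; summing to 0.25072.
The posterior is then P(bag A | data) = 0.19388, P(bag B | data) = 0.24928, P(bag C | data) = 0.27194, P(bag D | data) = 0.28489.
Averaging over the posterior, P(white next | data) = (6/7)(0.19388) + (5/7)(0.24928) + (4/9)(0.27194) + (1/2)(0.28489) = 0.60755.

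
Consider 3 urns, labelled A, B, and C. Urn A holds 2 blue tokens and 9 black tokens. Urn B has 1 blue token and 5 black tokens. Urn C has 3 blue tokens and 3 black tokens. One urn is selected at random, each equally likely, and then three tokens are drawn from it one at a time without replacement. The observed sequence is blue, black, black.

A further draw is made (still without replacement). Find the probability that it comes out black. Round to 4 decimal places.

The likelihood of the observed sequence under each hypothesis: P(data | urn A) = (2/11)(9/10)(8/9) = 8/55; P(data | urn B) = (1/6)(5/5)(4/4) = 1/6; P(data | urn C) = (3/6)(3/5)(2/4) = 3/20.
The prior-weighted likelihoods are 1/3 · 8/55 = 8/165, 1/3 · 1/6 = 1/18, 1/3 · 3/20 = 1/20; summing to 61/396.
Normalising, the posterior is P(urn A | data) = 96/305, P(urn B | data) = 22/61, P(urn C | data) = 99/305.
The predictive probability is P(black next | data) = (7/8)(96/305) + (1)(22/61) + (1/3)(99/305) = 227/305.

0.7443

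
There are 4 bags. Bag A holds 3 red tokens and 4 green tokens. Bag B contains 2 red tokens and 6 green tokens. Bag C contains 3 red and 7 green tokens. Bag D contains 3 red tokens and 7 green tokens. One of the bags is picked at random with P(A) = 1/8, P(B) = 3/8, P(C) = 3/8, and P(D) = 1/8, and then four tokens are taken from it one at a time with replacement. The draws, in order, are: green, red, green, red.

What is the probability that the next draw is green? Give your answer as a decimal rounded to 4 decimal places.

Compute the likelihood of the observed sequence for each case: P(data | bag A) = (4/7)(3/7)(4/7)(3/7) = 0.059975; P(data | bag B) = (6/8)(2/8)(6/8)(2/8) = 0.035156; P(data | bag C) = (7/10)(3/10)(7/10)(3/10) = 0.0441; P(data | bag D) = (7/10)(3/10)(7/10)(3/10) = 0.0441.
Multiplying each by its prior: 1/8 · 0.059975 = 0.0074969, 3/8 · 0.035156 = 0.013184, 3/8 · 0.0441 = 0.016538, 1/8 · 0.0441 = 0.0055125; with total 0.04273.
Normalising, the posterior is P(bag A | data) = 0.17545, P(bag B | data) = 0.30853, P(bag C | data) = 0.38702, P(bag D | data) = 0.12901.
The predictive probability is P(green next | data) = (4/7)(0.17545) + (3/4)(0.30853) + (7/10)(0.38702) + (7/10)(0.12901) = 0.69287.

0.6929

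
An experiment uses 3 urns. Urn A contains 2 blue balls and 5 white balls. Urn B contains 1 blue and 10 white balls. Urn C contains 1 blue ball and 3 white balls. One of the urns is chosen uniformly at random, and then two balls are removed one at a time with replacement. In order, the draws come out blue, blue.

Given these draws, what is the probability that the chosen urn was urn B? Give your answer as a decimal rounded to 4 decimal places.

0.0542

Compute the likelihood of the observed sequence for each case: P(data | urn A) = (2/7)(2/7) = 0.081633; P(data | urn B) = (1/11)(1/11) = 0.0082645; P(data | urn C) = (1/4)(1/4) = 0.0625.
Weighting by the prior gives 1/3 · 0.081633 = 0.027211, 1/3 · 0.0082645 = 0.0027548, 1/3 · 0.0625 = 0.020833; with total 0.050799.
Therefore the posterior P(urn B | data) = (0.0027548) / (0.050799) = 0.05423.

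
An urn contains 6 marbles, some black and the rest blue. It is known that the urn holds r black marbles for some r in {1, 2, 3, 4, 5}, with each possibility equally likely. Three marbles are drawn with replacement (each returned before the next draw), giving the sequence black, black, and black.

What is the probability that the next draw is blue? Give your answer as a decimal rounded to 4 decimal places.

The likelihood of the observed sequence under each hypothesis: P(data | r = 1) = (1/6)(1/6)(1/6) = 0.0046296; P(data | r = 2) = (2/6)(2/6)(2/6) = 0.037037; P(data | r = 3) = (3/6)(3/6)(3/6) = 0.125; P(data | r = 4) = (4/6)(4/6)(4/6) = 0.2963; P(data | r = 5) = (5/6)(5/6)(5/6) = 0.5787.
Weighting by the prior gives 1/5 · 0.0046296 = 0.00092593, 1/5 · 0.037037 = 0.0074074, 1/5 · 0.125 = 0.025, 1/5 · 0.2963 = 0.059259, 1/5 · 0.5787 = 0.11574; these sum to 0.20833.
The posterior is then P(r = 1 | data) = 0.0044444, P(r = 2 | data) = 0.035556, P(r = 3 | data) = 0.12, P(r = 4 | data) = 0.28444, P(r = 5 | data) = 0.55556.
The predictive probability is P(blue next | data) = (5/6)(0.0044444) + (2/3)(0.035556) + (1/2)(0.12) + (1/3)(0.28444) + (1/6)(0.55556) = 0.27481.

0.2748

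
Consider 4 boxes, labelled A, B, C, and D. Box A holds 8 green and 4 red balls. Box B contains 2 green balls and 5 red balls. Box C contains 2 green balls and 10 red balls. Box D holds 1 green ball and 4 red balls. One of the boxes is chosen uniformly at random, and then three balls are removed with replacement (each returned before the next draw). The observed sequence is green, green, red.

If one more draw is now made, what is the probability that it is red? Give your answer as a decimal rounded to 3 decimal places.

The likelihood of the observed sequence under each hypothesis: P(data | box A) = (8/12)(8/12)(4/12) = 0.14815; P(data | box B) = (2/7)(2/7)(5/7) = 0.058309; P(data | box C) = (2/12)(2/12)(10/12) = 0.023148; P(data | box D) = (1/5)(1/5)(4/5) = 0.032.
Multiplying each by its prior: 1/4 · 0.14815 = 0.037037, 1/4 · 0.058309 = 0.014577, 1/4 · 0.023148 = 0.005787, 1/4 · 0.032 = 0.008; these sum to 0.065401.
Dividing through by the total gives posterior P(box A | data) = 0.5663, P(box B | data) = 0.22289, P(box C | data) = 0.088485, P(box D | data) = 0.12232.
The predictive probability is P(red next | data) = (1/3)(0.5663) + (5/7)(0.22289) + (5/6)(0.088485) + (4/5)(0.12232) = 0.51957.

0.520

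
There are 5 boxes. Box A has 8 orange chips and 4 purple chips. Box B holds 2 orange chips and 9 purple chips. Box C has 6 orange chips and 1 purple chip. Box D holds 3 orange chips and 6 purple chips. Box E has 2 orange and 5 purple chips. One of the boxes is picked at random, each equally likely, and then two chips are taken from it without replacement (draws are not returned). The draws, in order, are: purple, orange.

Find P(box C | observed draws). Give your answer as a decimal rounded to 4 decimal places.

0.1378

The likelihood of the observed sequence under each hypothesis: P(data | box A) = (4/12)(8/11) = 0.24242; P(data | box B) = (9/11)(2/10) = 0.16364; P(data | box C) = (1/7)(6/6) = 0.14286; P(data | box D) = (6/9)(3/8) = 0.25; P(data | box E) = (5/7)(2/6) = 0.2381.
Multiplying each by its prior: 1/5 · 0.24242 = 0.048485, 1/5 · 0.16364 = 0.032727, 1/5 · 0.14286 = 0.028571, 1/5 · 0.25 = 0.05, 1/5 · 0.2381 = 0.047619; summing to 0.2074.
By Bayes' rule, P(box C | data) = (0.028571) / (0.2074) = 0.13776.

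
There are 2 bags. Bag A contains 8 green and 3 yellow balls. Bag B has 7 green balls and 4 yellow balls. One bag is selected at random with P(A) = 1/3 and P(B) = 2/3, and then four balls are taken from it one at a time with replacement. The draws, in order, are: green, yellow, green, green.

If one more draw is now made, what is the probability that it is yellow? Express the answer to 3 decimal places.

0.331

Under each hypothesis, the probability of the observed sequence is: P(data | bag A) = (8/11)(3/11)(8/11)(8/11) = 0.10491; P(data | bag B) = (7/11)(4/11)(7/11)(7/11) = 0.093709.
Weighting by the prior gives 1/3 · 0.10491 = 0.03497, 2/3 · 0.093709 = 0.062473; these sum to 0.097443.
Dividing through by the total gives posterior P(bag A | data) = 0.35888, P(bag B | data) = 0.64112.
Averaging over the posterior, P(yellow next | data) = (3/11)(0.35888) + (4/11)(0.64112) = 0.33101.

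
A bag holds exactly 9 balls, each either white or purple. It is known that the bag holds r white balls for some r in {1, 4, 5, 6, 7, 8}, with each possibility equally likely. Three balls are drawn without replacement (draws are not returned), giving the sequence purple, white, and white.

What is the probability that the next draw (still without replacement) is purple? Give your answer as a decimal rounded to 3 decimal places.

Under each hypothesis, the probability of the observed sequence is: P(data | r = 1) = (8/9)(1/8)(0/7) = 0; P(data | r = 4) = (5/9)(4/8)(3/7) = 0.11905; P(data | r = 5) = (4/9)(5/8)(4/7) = 0.15873; P(data | r = 6) = (3/9)(6/8)(5/7) = 0.17857; P(data | r = 7) = (2/9)(7/8)(6/7) = 0.16667; P(data | r = 8) = (1/9)(8/8)(7/7) = 0.11111.
Multiplying each by its prior: 1/6 · 0 = 0, 1/6 · 0.11905 = 0.019841, 1/6 · 0.15873 = 0.026455, 1/6 · 0.17857 = 0.029762, 1/6 · 0.16667 = 0.027778, 1/6 · 0.11111 = 0.018519; summing to 0.12235.
Dividing through by the total gives posterior P(r = 1 | data) = 0, P(r = 4 | data) = 0.16216, P(r = 5 | data) = 0.21622, P(r = 6 | data) = 0.24324, P(r = 7 | data) = 0.22703, P(r = 8 | data) = 0.15135.
The predictive probability is P(purple next | data) = (2/3)(0.16216) + (1/2)(0.21622) + (1/3)(0.24324) + (1/6)(0.22703) + (0)(0.15135) = 0.33514.

0.335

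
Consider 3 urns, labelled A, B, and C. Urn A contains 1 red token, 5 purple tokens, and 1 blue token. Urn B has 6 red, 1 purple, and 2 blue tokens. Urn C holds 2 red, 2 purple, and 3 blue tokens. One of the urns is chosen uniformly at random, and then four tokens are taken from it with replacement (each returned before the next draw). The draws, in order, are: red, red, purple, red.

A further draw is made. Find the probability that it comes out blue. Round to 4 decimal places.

For each hypothesis, P(data | H) works out to: P(data | urn A) = (1/7)(1/7)(5/7)(1/7) = 0.0020825; P(data | urn B) = (6/9)(6/9)(1/9)(6/9) = 0.032922; P(data | urn C) = (2/7)(2/7)(2/7)(2/7) = 0.0066639.
The prior-weighted likelihoods are 1/3 · 0.0020825 = 0.00069416, 1/3 · 0.032922 = 0.010974, 1/3 · 0.0066639 = 0.0022213; these sum to 0.013889.
The posterior is then P(urn A | data) = 0.049977, P(urn B | data) = 0.7901, P(urn C | data) = 0.15993.
The predictive probability is P(blue next | data) = (1/7)(0.049977) + (2/9)(0.7901) + (3/7)(0.15993) = 0.25126.

0.2513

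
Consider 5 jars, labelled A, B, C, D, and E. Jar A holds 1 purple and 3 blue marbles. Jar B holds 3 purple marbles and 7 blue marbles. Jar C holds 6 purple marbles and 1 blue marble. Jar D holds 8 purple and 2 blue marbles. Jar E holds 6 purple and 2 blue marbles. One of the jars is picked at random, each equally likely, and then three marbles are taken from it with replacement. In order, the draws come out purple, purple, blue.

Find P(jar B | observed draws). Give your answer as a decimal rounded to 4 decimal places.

Compute the likelihood of the observed sequence for each case: P(data | jar A) = (1/4)(1/4)(3/4) = 0.046875; P(data | jar B) = (3/10)(3/10)(7/10) = 0.063; P(data | jar C) = (6/7)(6/7)(1/7) = 0.10496; P(data | jar D) = (8/10)(8/10)(2/10) = 0.128; P(data | jar E) = (6/8)(6/8)(2/8) = 0.14062.
Weighting by the prior gives 1/5 · 0.046875 = 0.009375, 1/5 · 0.063 = 0.0126, 1/5 · 0.10496 = 0.020991, 1/5 · 0.128 = 0.0256, 1/5 · 0.14062 = 0.028125; summing to 0.096691.
Hence P(jar B | data) = (0.0126) / (0.096691) = 0.13031.

0.1303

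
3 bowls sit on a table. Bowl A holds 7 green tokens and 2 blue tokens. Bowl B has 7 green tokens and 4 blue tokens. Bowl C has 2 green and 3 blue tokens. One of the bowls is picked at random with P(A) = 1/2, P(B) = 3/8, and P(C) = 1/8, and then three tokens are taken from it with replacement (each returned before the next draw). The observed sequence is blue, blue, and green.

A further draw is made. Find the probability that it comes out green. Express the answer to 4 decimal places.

Compute the likelihood of the observed sequence for each case: P(data | bowl A) = (2/9)(2/9)(7/9) = 0.038409; P(data | bowl B) = (4/11)(4/11)(7/11) = 0.084147; P(data | bowl C) = (3/5)(3/5)(2/5) = 0.144.
The prior-weighted likelihoods are 1/2 · 0.038409 = 0.019204, 3/8 · 0.084147 = 0.031555, 1/8 · 0.144 = 0.018; with total 0.06876.
The posterior is then P(bowl A | data) = 0.2793, P(bowl B | data) = 0.45892, P(bowl C | data) = 0.26178.
The predictive probability is P(green next | data) = (7/9)(0.2793) + (7/11)(0.45892) + (2/5)(0.26178) = 0.61398.

0.6140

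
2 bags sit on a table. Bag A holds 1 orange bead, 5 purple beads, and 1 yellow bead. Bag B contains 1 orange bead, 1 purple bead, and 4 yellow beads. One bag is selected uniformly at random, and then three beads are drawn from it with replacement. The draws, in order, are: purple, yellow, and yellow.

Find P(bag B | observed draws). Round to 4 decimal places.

0.8356

Compute the likelihood of the observed sequence for each case: P(data | bag A) = (5/7)(1/7)(1/7) = 0.014577; P(data | bag B) = (1/6)(4/6)(4/6) = 0.074074.
Multiplying each by its prior: 1/2 · 0.014577 = 0.0072886, 1/2 · 0.074074 = 0.037037; summing to 0.044326.
By Bayes' rule, P(bag B | data) = (0.037037) / (0.044326) = 0.83557.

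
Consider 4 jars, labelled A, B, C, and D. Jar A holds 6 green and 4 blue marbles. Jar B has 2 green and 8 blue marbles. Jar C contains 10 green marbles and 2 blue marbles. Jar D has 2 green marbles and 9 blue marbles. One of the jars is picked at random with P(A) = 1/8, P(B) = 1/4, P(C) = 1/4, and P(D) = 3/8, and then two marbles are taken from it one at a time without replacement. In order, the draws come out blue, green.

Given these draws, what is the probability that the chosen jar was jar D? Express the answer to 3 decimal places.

Under each hypothesis, the probability of the observed sequence is: P(data | jar A) = (4/10)(6/9) = 0.26667; P(data | jar B) = (8/10)(2/9) = 0.17778; P(data | jar C) = (2/12)(10/11) = 0.15152; P(data | jar D) = (9/11)(2/10) = 0.16364.
Weighting by the prior gives 1/8 · 0.26667 = 0.033333, 1/4 · 0.17778 = 0.044444, 1/4 · 0.15152 = 0.037879, 3/8 · 0.16364 = 0.061364; with total 0.17702.
Hence P(jar D | data) = (0.061364) / (0.17702) = 0.34665.

0.347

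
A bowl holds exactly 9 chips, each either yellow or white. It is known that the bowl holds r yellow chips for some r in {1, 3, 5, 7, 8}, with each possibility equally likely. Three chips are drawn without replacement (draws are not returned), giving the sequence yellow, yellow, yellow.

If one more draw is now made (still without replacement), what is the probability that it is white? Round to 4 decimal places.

0.2810

Compute the likelihood of the observed sequence for each case: P(data | r = 1) = (1/9)(0/8) = 0; P(data | r = 3) = (3/9)(2/8)(1/7) = 1/84; P(data | r = 5) = (5/9)(4/8)(3/7) = 5/42; P(data | r = 7) = (7/9)(6/8)(5/7) = 5/12; P(data | r = 8) = (8/9)(7/8)(6/7) = 2/3.
Weighting by the prior gives 1/5 · 0 = 0, 1/5 · 1/84 = 1/420, 1/5 · 5/42 = 1/42, 1/5 · 5/12 = 1/12, 1/5 · 2/3 = 2/15; these sum to 17/70.
The posterior is then P(r = 1 | data) = 0, P(r = 3 | data) = 1/102, P(r = 5 | data) = 5/51, P(r = 7 | data) = 35/102, P(r = 8 | data) = 28/51.
The predictive probability is P(white next | data) = (1)(1/102) + (2/3)(5/51) + (1/3)(35/102) + (1/6)(28/51) = 43/153.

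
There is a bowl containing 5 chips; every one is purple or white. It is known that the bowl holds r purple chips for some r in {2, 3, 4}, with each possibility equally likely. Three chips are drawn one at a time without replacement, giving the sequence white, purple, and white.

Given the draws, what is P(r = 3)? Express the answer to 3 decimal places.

0.333

For each hypothesis, P(data | H) works out to: P(data | r = 2) = (3/5)(2/4)(2/3) = 1/5; P(data | r = 3) = (2/5)(3/4)(1/3) = 1/10; P(data | r = 4) = (1/5)(4/4)(0/3) = 0.
The prior-weighted likelihoods are 1/3 · 1/5 = 1/15, 1/3 · 1/10 = 1/30, 1/3 · 0 = 0; summing to 1/10.
So P(r = 3 | data) = (1/30) / (1/10) = 1/3.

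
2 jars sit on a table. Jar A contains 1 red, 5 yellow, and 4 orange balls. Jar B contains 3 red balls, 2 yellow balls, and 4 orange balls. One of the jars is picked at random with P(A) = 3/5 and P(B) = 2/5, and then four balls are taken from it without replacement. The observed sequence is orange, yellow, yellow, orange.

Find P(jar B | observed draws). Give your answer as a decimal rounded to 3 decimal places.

0.100

Compute the likelihood of the observed sequence for each case: P(data | jar A) = (4/10)(5/9)(4/8)(3/7) = 1/21; P(data | jar B) = (4/9)(2/8)(1/7)(3/6) = 1/126.
Multiplying each by its prior: 3/5 · 1/21 = 1/35, 2/5 · 1/126 = 1/315; summing to 2/63.
Therefore the posterior P(jar B | data) = (1/315) / (2/63) = 1/10.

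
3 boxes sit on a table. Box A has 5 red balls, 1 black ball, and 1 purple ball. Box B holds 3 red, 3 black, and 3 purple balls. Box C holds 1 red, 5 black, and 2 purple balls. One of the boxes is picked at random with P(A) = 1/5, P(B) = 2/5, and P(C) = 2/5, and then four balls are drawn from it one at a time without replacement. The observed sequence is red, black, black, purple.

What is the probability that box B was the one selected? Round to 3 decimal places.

0.429

Compute the likelihood of the observed sequence for each case: P(data | box A) = (5/7)(1/6)(0/5) = 0; P(data | box B) = (3/9)(3/8)(2/7)(3/6) = 1/56; P(data | box C) = (1/8)(5/7)(4/6)(2/5) = 1/42.
Multiplying each by its prior: 1/5 · 0 = 0, 2/5 · 1/56 = 1/140, 2/5 · 1/42 = 1/105; summing to 1/60.
Therefore the posterior P(box B | data) = (1/140) / (1/60) = 3/7.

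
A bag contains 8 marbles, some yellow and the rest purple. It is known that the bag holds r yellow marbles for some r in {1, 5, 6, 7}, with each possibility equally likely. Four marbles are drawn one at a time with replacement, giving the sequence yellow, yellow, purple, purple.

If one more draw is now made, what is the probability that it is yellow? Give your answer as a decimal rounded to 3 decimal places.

Under each hypothesis, the probability of the observed sequence is: P(data | r = 1) = (1/8)(1/8)(7/8)(7/8) = 0.011963; P(data | r = 5) = (5/8)(5/8)(3/8)(3/8) = 0.054932; P(data | r = 6) = (6/8)(6/8)(2/8)(2/8) = 0.035156; P(data | r = 7) = (7/8)(7/8)(1/8)(1/8) = 0.011963.
Multiplying each by its prior: 1/4 · 0.011963 = 0.0029907, 1/4 · 0.054932 = 0.013733, 1/4 · 0.035156 = 0.0087891, 1/4 · 0.011963 = 0.0029907; these sum to 0.028503.
The posterior is then P(r = 1 | data) = 0.10493, P(r = 5 | data) = 0.4818, P(r = 6 | data) = 0.30835, P(r = 7 | data) = 0.10493.
Averaging over the posterior, P(yellow next | data) = (1/8)(0.10493) + (5/8)(0.4818) + (3/4)(0.30835) + (7/8)(0.10493) = 0.63731.

0.637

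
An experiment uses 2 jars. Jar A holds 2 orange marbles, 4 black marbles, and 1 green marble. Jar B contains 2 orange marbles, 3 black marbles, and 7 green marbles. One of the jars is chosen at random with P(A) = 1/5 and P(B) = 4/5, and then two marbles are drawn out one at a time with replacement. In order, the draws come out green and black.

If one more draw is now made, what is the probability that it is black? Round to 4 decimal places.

0.2895

Compute the likelihood of the observed sequence for each case: P(data | jar A) = (1/7)(4/7) = 0.081633; P(data | jar B) = (7/12)(3/12) = 0.14583.
Multiplying each by its prior: 1/5 · 0.081633 = 0.016327, 4/5 · 0.14583 = 0.11667; these sum to 0.13299.
Normalising, the posterior is P(jar A | data) = 0.12276, P(jar B | data) = 0.87724.
So P(black next | data) = Σ P(black next | H) P(H | data) = (4/7)(0.12276) + (1/4)(0.87724) = 0.28946.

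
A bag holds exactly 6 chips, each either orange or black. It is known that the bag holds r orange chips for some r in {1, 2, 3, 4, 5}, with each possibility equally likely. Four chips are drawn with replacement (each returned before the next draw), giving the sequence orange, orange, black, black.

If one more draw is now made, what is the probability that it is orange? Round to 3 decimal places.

0.500

For each hypothesis, P(data | H) works out to: P(data | r = 1) = (1/6)(1/6)(5/6)(5/6) = 0.01929; P(data | r = 2) = (2/6)(2/6)(4/6)(4/6) = 0.049383; P(data | r = 3) = (3/6)(3/6)(3/6)(3/6) = 0.0625; P(data | r = 4) = (4/6)(4/6)(2/6)(2/6) = 0.049383; P(data | r = 5) = (5/6)(5/6)(1/6)(1/6) = 0.01929.
The prior-weighted likelihoods are 1/5 · 0.01929 = 0.003858, 1/5 · 0.049383 = 0.0098765, 1/5 · 0.0625 = 0.0125, 1/5 · 0.049383 = 0.0098765, 1/5 · 0.01929 = 0.003858; with total 0.039969.
Dividing through by the total gives posterior P(r = 1 | data) = 0.096525, P(r = 2 | data) = 0.2471, P(r = 3 | data) = 0.31274, P(r = 4 | data) = 0.2471, P(r = 5 | data) = 0.096525.
The predictive probability is P(orange next | data) = (1/6)(0.096525) + (1/3)(0.2471) + (1/2)(0.31274) + (2/3)(0.2471) + (5/6)(0.096525) = 0.5.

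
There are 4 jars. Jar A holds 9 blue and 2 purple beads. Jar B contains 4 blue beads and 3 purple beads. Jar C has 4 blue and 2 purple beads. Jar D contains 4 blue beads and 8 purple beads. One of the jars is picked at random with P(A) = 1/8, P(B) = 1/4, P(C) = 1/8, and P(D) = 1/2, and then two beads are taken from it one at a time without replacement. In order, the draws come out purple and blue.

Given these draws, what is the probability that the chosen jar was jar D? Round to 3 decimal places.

0.492

The likelihood of the observed sequence under each hypothesis: P(data | jar A) = (2/11)(9/10) = 9/55; P(data | jar B) = (3/7)(4/6) = 2/7; P(data | jar C) = (2/6)(4/5) = 4/15; P(data | jar D) = (8/12)(4/11) = 8/33.
The prior-weighted likelihoods are 1/8 · 9/55 = 9/440, 1/4 · 2/7 = 1/14, 1/8 · 4/15 = 1/30, 1/2 · 8/33 = 4/33; with total 69/280.
By Bayes' rule, P(jar D | data) = (4/33) / (69/280) = 1120/2277.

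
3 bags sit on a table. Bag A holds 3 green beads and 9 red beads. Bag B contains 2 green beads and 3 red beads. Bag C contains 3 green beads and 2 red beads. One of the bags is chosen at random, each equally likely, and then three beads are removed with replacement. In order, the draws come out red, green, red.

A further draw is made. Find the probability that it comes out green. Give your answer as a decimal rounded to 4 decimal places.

0.3950

Compute the likelihood of the observed sequence for each case: P(data | bag A) = (9/12)(3/12)(9/12) = 0.14062; P(data | bag B) = (3/5)(2/5)(3/5) = 0.144; P(data | bag C) = (2/5)(3/5)(2/5) = 0.096.
Multiplying each by its prior: 1/3 · 0.14062 = 0.046875, 1/3 · 0.144 = 0.048, 1/3 · 0.096 = 0.032; summing to 0.12687.
The posterior is then P(bag A | data) = 0.36946, P(bag B | data) = 0.37833, P(bag C | data) = 0.25222.
So P(green next | data) = Σ P(green next | H) P(H | data) = (1/4)(0.36946) + (2/5)(0.37833) + (3/5)(0.25222) = 0.39502.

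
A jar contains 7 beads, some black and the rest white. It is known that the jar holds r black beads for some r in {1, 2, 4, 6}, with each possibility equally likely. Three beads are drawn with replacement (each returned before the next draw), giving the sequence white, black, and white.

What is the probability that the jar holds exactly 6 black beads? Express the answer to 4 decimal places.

0.0469

The likelihood of the observed sequence under each hypothesis: P(data | r = 1) = (6/7)(1/7)(6/7) = 36/343; P(data | r = 2) = (5/7)(2/7)(5/7) = 50/343; P(data | r = 4) = (3/7)(4/7)(3/7) = 36/343; P(data | r = 6) = (1/7)(6/7)(1/7) = 6/343.
Multiplying each by its prior: 1/4 · 36/343 = 9/343, 1/4 · 50/343 = 25/686, 1/4 · 36/343 = 9/343, 1/4 · 6/343 = 3/686; with total 32/343.
Hence P(r = 6 | data) = (3/686) / (32/343) = 3/64.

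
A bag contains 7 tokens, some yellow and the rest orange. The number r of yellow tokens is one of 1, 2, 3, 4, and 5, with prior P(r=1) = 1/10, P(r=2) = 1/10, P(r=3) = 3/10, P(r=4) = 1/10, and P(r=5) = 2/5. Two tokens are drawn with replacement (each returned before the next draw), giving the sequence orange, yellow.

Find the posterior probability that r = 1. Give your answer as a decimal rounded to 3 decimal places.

0.058

Compute the likelihood of the observed sequence for each case: P(data | r = 1) = (6/7)(1/7) = 6/49; P(data | r = 2) = (5/7)(2/7) = 10/49; P(data | r = 3) = (4/7)(3/7) = 12/49; P(data | r = 4) = (3/7)(4/7) = 12/49; P(data | r = 5) = (2/7)(5/7) = 10/49.
Multiplying each by its prior: 1/10 · 6/49 = 3/245, 1/10 · 10/49 = 1/49, 3/10 · 12/49 = 18/245, 1/10 · 12/49 = 6/245, 2/5 · 10/49 = 4/49; summing to 52/245.
By Bayes' rule, P(r = 1 | data) = (3/245) / (52/245) = 3/52.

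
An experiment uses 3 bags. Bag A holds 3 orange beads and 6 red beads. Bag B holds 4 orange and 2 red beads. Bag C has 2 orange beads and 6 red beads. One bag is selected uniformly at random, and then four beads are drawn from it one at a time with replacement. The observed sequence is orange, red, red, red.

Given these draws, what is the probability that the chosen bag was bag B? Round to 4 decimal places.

For each hypothesis, P(data | H) works out to: P(data | bag A) = (3/9)(6/9)(6/9)(6/9) = 0.098765; P(data | bag B) = (4/6)(2/6)(2/6)(2/6) = 0.024691; P(data | bag C) = (2/8)(6/8)(6/8)(6/8) = 0.10547.
Multiplying each by its prior: 1/3 · 0.098765 = 0.032922, 1/3 · 0.024691 = 0.0082305, 1/3 · 0.10547 = 0.035156; these sum to 0.076309.
By Bayes' rule, P(bag B | data) = (0.0082305) / (0.076309) = 0.10786.

0.1079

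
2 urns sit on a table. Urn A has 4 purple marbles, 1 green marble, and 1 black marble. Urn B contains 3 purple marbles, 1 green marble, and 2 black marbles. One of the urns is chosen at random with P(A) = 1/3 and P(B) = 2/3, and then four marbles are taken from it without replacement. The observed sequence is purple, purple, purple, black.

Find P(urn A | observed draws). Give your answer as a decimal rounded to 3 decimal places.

0.500

The likelihood of the observed sequence under each hypothesis: P(data | urn A) = (4/6)(3/5)(2/4)(1/3) = 1/15; P(data | urn B) = (3/6)(2/5)(1/4)(2/3) = 1/30.
Weighting by the prior gives 1/3 · 1/15 = 1/45, 2/3 · 1/30 = 1/45; with total 2/45.
Hence P(urn A | data) = (1/45) / (2/45) = 1/2.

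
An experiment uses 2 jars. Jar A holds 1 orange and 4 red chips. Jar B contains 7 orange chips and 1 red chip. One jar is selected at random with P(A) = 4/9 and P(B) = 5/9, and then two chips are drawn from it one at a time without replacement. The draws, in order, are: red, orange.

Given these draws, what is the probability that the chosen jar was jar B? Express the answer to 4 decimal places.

The likelihood of the observed sequence under each hypothesis: P(data | jar A) = (4/5)(1/4) = 1/5; P(data | jar B) = (1/8)(7/7) = 1/8.
Weighting by the prior gives 4/9 · 1/5 = 4/45, 5/9 · 1/8 = 5/72; summing to 19/120.
Hence P(jar B | data) = (5/72) / (19/120) = 25/57.

0.4386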